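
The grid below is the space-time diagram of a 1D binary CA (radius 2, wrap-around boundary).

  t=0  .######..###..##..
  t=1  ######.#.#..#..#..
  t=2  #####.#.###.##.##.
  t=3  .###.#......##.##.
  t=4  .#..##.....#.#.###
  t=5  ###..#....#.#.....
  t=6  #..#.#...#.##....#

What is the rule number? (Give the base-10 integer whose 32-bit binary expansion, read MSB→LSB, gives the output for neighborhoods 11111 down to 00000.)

3327178396

  #####|#  b31=1 t=0,i=3
  ####.|#  b30=1 t=0,i=5
  ###.#|.  b29=0 t=1,i=5
  ###..|.  b28=0 t=0,i=6
  ##.##|.  b27=0 t=2,i=11
  ##.#.|#  b26=1 t=1,i=6
  ##..#|#  b25=1 t=0,i=7
  ##...|.  b24=0 t=0,i=16
  #.###|.  b23=0 t=2,i=0
  #.##.|#  b22=1 t=2,i=12
  #.#.#|.  b21=0 t=1,i=7
  #.#..|#  b20=1 t=1,i=9
  #..##|.  b19=0 t=0,i=8
  #..#.|.  b18=0 t=1,i=11
  #...#|.  b17=0 t=0,i=17
  #....|.  b16=0 t=3,i=7
  .####|#  b15=1 t=0,i=2
  .###.|.  b14=0 t=0,i=10
  .##.#|#  b13=1 t=2,i=13
  .##..|#  b12=1 t=0,i=15
  .#.##|.  b11=0 t=2,i=7
  .#.#.|#  b10=1 t=1,i=8
  .#..#|#  b9=1 t=1,i=10
  .#...|.  b8=0 t=3,i=6
  ..###|#  b7=1 t=0,i=1
  ..##.|.  b6=0 t=0,i=14
  ..#.#|.  b5=0 t=4,i=11
  ..#..|#  b4=1 t=1,i=12
  ...##|#  b3=1 t=0,i=0
  ...#.|#  b2=1 t=4,i=10
  ....#|.  b1=0 t=3,i=10
  .....|.  b0=0 t=3,i=8
  bits 11000110010100001011011010011100 = 3327178396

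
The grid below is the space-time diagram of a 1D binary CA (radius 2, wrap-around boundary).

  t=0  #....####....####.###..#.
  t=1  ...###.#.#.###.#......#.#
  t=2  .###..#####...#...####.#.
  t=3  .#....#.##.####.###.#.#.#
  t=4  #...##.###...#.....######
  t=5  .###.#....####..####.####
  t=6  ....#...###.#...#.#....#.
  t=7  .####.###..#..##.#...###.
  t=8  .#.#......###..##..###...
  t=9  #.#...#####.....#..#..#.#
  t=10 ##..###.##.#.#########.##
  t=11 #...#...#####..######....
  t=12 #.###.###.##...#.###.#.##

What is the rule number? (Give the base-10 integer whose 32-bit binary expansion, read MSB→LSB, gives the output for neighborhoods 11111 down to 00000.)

3311812255

  ##### -> #   bit 31 = 1  t=2,i=8
  ####. -> #   bit 30 = 1  t=0,i=7
  ###.# -> .   bit 29 = 0  t=0,i=16
  ###.. -> .   bit 28 = 0  t=0,i=8
  ##.## -> .   bit 27 = 0  t=0,i=17
  ##.#. -> #   bit 26 = 1  t=1,i=6
  ##..# -> .   bit 25 = 0  t=0,i=21
  ##... -> #   bit 24 = 1  t=0,i=9
  #.### -> .   bit 23 = 0  t=0,i=18
  #.##. -> #   bit 22 = 1  t=3,i=8
  #.#.# -> #   bit 21 = 1  t=1,i=7
  #.#.. -> .   bit 20 = 0  t=0,i=0
  #..## -> .   bit 19 = 0  t=2,i=0
  #..#. -> #   bit 18 = 1  t=0,i=22
  #...# -> #   bit 17 = 1  t=1,i=1
  #.... -> .   bit 16 = 0  t=0,i=2
  .#### -> .   bit 15 = 0  t=0,i=6
  .###. -> .   bit 14 = 0  t=0,i=19
  .##.# -> #   bit 13 = 1  t=3,i=9
  .##.. -> #   bit 12 = 1  t=8,i=16
  .#.## -> #   bit 11 = 1  t=1,i=10
  .#.#. -> #   bit 10 = 1  t=0,i=24
  .#..# -> #   bit 9 = 1  t=2,i=24
  .#... -> .   bit 8 = 0  t=0,i=1
  ..### -> #   bit 7 = 1  t=0,i=5
  ..##. -> .   bit 6 = 0  t=4,i=4
  ..#.# -> .   bit 5 = 0  t=0,i=23
  ..#.. -> #   bit 4 = 1  t=2,i=14
  ...## -> #   bit 3 = 1  t=0,i=4
  ...#. -> #   bit 2 = 1  t=1,i=21
  ....# -> #   bit 1 = 1  t=0,i=3
  ..... -> #   bit 0 = 1  t=1,i=18
  bits 11000101011001100011111010011111 = 3311812255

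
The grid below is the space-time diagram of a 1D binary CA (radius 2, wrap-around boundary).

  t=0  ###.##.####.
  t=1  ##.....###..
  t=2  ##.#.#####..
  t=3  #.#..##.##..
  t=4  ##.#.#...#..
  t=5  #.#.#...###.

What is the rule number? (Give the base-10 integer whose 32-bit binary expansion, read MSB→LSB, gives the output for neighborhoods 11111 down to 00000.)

1417795326

  #####|.  b31=0 t=2,i=7
  ####.|#  b30=1 t=0,i=9
  ###.#|.  b29=0 t=0,i=2
  ###..|#  b28=1 t=1,i=9
  ##.##|.  b27=0 t=0,i=3
  ##.#.|#  b26=1 t=2,i=2
  ##..#|.  b25=0 t=1,i=10
  ##...|.  b24=0 t=1,i=2
  #.###|#  b23=1 t=0,i=0
  #.##.|.  b22=0 t=0,i=4
  #.#.#|.  b21=0 t=2,i=3
  #.#..|.  b20=0 t=3,i=2
  #..##|.  b19=0 t=1,i=11
  #..#.|.  b18=0 t=3,i=11
  #...#|.  b17=0 t=4,i=7
  #....|#  b16=1 t=1,i=3
  .####|#  b15=1 t=0,i=8
  .###.|#  b14=1 t=0,i=1
  .##.#|.  b13=0 t=0,i=5
  .##..|#  b12=1 t=1,i=1
  .#.##|.  b11=0 t=2,i=4
  .#.#.|#  b10=1 t=3,i=1
  .#..#|#  b9=1 t=3,i=3
  .#...|.  b8=0 t=4,i=6
  ..###|#  b7=1 t=1,i=7
  ..##.|#  b6=1 t=1,i=0
  ..#.#|#  b5=1 t=3,i=0
  ..#..|#  b4=1 t=4,i=9
  ...##|#  b3=1 t=1,i=6
  ...#.|#  b2=1 t=4,i=8
  ....#|#  b1=1 t=1,i=5
  .....|.  b0=0 t=1,i=4
  bits 01010100100000011101011011111110 = 1417795326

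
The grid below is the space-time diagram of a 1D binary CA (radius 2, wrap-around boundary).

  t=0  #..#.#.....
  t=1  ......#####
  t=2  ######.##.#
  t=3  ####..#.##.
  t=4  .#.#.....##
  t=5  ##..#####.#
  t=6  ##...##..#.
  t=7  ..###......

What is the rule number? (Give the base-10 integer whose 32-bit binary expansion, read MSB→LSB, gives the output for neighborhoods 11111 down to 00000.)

2636374287

  [31] ##### => #  t=1,i=8
  [30] ####. => .  t=1,i=9
  [29] ###.# => .  t=2,i=5
  [28] ###.. => #  t=1,i=10
  [27] ##.## => #  t=2,i=6
  [26] ##.#. => #  t=4,i=0
  [25] ##..# => .  t=3,i=4
  [24] ##... => #  t=1,i=0
  [23] #.### => .  t=2,i=10
  [22] #.##. => .  t=2,i=7
  [21] #.#.# => #  t=4,i=1
  [20] #.#.. => .  t=0,i=5
  [19] #..## => .  t=5,i=3
  [18] #..#. => .  t=0,i=2
  [17] #...# => #  t=6,i=3
  [16] #.... => #  t=0,i=7
  [15] .#### => #  t=1,i=7
  [14] .###. => #  t=5,i=0
  [13] .##.# => #  t=2,i=8
  [12] .##.. => .  t=6,i=1
  [11] .#.## => .  t=3,i=7
  [10] .#.#. => .  t=0,i=4
  [9] .#..# => .  t=0,i=1
  [8] .#... => #  t=0,i=6
  [7] ..### => .  t=1,i=6
  [6] ..##. => .  t=4,i=9
  [5] ..#.# => .  t=0,i=3
  [4] ..#.. => .  t=0,i=0
  [3] ...## => #  t=1,i=5
  [2] ...#. => #  t=0,i=10
  [1] ....# => #  t=0,i=9
  [0] ..... => #  t=0,i=8
  bits 10011101001000111110000100001111 = 2636374287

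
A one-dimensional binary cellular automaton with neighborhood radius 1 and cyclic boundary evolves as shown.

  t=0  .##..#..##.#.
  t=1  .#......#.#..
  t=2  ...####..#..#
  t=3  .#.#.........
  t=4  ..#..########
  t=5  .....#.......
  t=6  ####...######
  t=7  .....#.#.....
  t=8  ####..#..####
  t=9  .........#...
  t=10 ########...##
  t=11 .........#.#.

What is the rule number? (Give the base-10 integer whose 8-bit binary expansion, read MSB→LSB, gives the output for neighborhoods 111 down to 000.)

  nb ###: next=.  (t=2,i=4, bit7=0)
  nb ##.: next=.  (t=0,i=2, bit6=0)
  nb #.#: next=#  (t=0,i=10, bit5=1)
  nb #..: next=.  (t=0,i=3, bit4=0)
  nb .##: next=#  (t=0,i=1, bit3=1)
  nb .#.: next=.  (t=0,i=5, bit2=0)
  nb ..#: next=.  (t=0,i=0, bit1=0)
  nb ...: next=#  (t=1,i=3, bit0=1)
  bits 00101001 = 41

41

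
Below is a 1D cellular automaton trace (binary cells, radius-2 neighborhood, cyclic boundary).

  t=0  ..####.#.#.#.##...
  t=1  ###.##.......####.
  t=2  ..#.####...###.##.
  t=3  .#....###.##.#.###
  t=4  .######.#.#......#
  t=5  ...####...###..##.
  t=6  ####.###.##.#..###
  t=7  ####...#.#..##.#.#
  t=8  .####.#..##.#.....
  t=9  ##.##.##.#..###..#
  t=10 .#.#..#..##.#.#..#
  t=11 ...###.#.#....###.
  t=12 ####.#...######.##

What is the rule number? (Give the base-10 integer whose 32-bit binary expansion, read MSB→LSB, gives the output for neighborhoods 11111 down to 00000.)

  ##### -> #   bit 31 = 1  t=4,i=3
  ####. -> #   bit 30 = 1  t=0,i=4
  ###.# -> #   bit 29 = 1  t=0,i=5
  ###.. -> #   bit 28 = 1  t=2,i=7
  ##.## -> .   bit 27 = 0  t=1,i=3
  ##.#. -> .   bit 26 = 0  t=0,i=6
  ##..# -> .   bit 25 = 0  t=5,i=13
  ##... -> #   bit 24 = 1  t=0,i=15
  #.### -> .   bit 23 = 0  t=1,i=0
  #.##. -> #   bit 22 = 1  t=0,i=13
  #.#.# -> .   bit 21 = 0  t=0,i=7
  #.#.. -> #   bit 20 = 1  t=3,i=1
  #..## -> .   bit 19 = 0  t=5,i=14
  #..#. -> #   bit 18 = 1  t=10,i=5
  #...# -> .   bit 17 = 0  t=2,i=0
  #.... -> #   bit 16 = 1  t=0,i=16
  .#### -> .   bit 15 = 0  t=0,i=3
  .###. -> .   bit 14 = 0  t=1,i=1
  .##.# -> .   bit 13 = 0  t=3,i=11
  .##.. -> #   bit 12 = 1  t=0,i=14
  .#.## -> .   bit 11 = 0  t=0,i=12
  .#.#. -> .   bit 10 = 0  t=0,i=8
  .#..# -> #   bit 9 = 1  t=6,i=13
  .#... -> #   bit 8 = 1  t=3,i=2
  ..### -> #   bit 7 = 1  t=0,i=2
  ..##. -> #   bit 6 = 1  t=5,i=15
  ..#.# -> .   bit 5 = 0  t=2,i=2
  ..#.. -> .   bit 4 = 0  t=10,i=6
  ...## -> #   bit 3 = 1  t=0,i=1
  ...#. -> #   bit 2 = 1  t=2,i=1
  ....# -> #   bit 1 = 1  t=0,i=0
  ..... -> .   bit 0 = 0  t=0,i=17
  bits 11110001010101010001001111001110 = 4048884686

4048884686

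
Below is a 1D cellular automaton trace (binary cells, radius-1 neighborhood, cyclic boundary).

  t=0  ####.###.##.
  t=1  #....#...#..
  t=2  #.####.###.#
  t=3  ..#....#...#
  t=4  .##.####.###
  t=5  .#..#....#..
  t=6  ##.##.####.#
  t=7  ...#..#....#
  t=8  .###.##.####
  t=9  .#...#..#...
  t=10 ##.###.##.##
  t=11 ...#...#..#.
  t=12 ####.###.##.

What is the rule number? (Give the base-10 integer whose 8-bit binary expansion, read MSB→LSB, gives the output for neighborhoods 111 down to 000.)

  ### -> .   bit 7 = 0  t=0,i=1
  ##. -> .   bit 6 = 0  t=0,i=3
  #.# -> .   bit 5 = 0  t=0,i=4
  #.. -> .   bit 4 = 0  t=1,i=1
  .## -> #   bit 3 = 1  t=0,i=0
  .#. -> #   bit 2 = 1  t=1,i=0
  ..# -> #   bit 1 = 1  t=1,i=4
  ... -> #   bit 0 = 1  t=1,i=2
  bits 00001111 = 15

15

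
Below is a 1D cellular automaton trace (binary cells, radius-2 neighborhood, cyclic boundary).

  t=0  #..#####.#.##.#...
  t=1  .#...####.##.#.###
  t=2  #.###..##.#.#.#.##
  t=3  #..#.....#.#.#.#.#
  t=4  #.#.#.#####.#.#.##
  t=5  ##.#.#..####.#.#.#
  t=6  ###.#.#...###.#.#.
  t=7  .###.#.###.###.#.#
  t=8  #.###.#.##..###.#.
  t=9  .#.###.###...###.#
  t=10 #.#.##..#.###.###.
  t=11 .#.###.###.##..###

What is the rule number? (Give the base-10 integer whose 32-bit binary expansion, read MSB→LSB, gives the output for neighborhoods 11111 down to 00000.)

  [31] ##### => #  t=0,i=5
  [30] ####. => #  t=0,i=6
  [29] ###.# => #  t=0,i=7
  [28] ###.. => .  t=2,i=4
  [27] ##.## => .  t=1,i=9
  [26] ##.#. => #  t=0,i=8
  [25] ##..# => .  t=2,i=5
  [24] ##... => #  t=9,i=10
  [23] #.### => .  t=1,i=15
  [22] #.##. => #  t=0,i=11
  [21] #.#.# => .  t=0,i=9
  [20] #.#.. => .  t=0,i=14
  [19] #..## => .  t=0,i=2
  [18] #..#. => #  t=3,i=2
  [17] #...# => #  t=0,i=16
  [16] #.... => .  t=3,i=5
  [15] .#### => .  t=0,i=4
  [14] .###. => #  t=1,i=16
  [13] .##.# => .  t=0,i=12
  [12] .##.. => #  t=3,i=0
  [11] .#.## => #  t=0,i=10
  [10] .#.#. => #  t=2,i=11
  [9] .#..# => #  t=0,i=1
  [8] .#... => #  t=0,i=15
  [7] ..### => .  t=0,i=3
  [6] ..##. => .  t=2,i=7
  [5] ..#.# => #  t=3,i=9
  [4] ..#.. => .  t=0,i=0
  [3] ...## => #  t=1,i=4
  [2] ...#. => #  t=0,i=17
  [1] ....# => #  t=3,i=7
  [0] ..... => #  t=3,i=6
  bits 11100101010001100101111100101111 = 3846594351

3846594351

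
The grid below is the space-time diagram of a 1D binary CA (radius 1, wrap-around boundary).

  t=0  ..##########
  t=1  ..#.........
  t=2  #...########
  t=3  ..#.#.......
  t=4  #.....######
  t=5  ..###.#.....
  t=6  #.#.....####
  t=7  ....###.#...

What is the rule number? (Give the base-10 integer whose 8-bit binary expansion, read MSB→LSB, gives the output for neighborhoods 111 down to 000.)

9

  ### -> .   bit 7 = 0  t=0,i=3
  ##. -> .   bit 6 = 0  t=0,i=11
  #.# -> .   bit 5 = 0  t=3,i=3
  #.. -> .   bit 4 = 0  t=0,i=0
  .## -> #   bit 3 = 1  t=0,i=2
  .#. -> .   bit 2 = 0  t=1,i=2
  ..# -> .   bit 1 = 0  t=0,i=1
  ... -> #   bit 0 = 1  t=1,i=0
  bits 00001001 = 9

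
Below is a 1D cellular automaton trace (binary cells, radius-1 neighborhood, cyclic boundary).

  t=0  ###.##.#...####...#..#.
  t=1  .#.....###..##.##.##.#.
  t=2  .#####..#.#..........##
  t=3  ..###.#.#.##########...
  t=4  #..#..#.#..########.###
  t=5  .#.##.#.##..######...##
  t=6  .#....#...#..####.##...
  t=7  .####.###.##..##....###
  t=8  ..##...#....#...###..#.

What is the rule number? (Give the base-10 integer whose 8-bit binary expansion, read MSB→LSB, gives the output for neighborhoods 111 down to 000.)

  nb ###: next=#  (t=0,i=1, bit7=1)
  nb ##.: next=.  (t=0,i=2, bit6=0)
  nb #.#: next=.  (t=0,i=3, bit5=0)
  nb #..: next=#  (t=0,i=8, bit4=1)
  nb .##: next=.  (t=0,i=0, bit3=0)
  nb .#.: next=#  (t=0,i=7, bit2=1)
  nb ..#: next=.  (t=0,i=10, bit1=0)
  nb ...: next=#  (t=0,i=9, bit0=1)
  bits 10010101 = 149

149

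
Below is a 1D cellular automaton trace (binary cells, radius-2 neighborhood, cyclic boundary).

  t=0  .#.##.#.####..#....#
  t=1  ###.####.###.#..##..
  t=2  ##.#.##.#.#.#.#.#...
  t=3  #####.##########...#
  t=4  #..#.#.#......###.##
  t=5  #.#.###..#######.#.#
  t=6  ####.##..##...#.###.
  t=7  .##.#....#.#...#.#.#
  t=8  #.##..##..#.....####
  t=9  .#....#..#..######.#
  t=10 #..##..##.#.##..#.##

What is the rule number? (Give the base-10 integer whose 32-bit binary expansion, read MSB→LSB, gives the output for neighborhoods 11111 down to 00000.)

1562767051

  [31] ##### => .  t=3,i=1
  [30] ####. => #  t=0,i=10
  [29] ###.# => .  t=1,i=2
  [28] ###.. => #  t=0,i=11
  [27] ##.## => #  t=1,i=3
  [26] ##.#. => #  t=0,i=5
  [25] ##..# => .  t=0,i=12
  [24] ##... => #  t=3,i=16
  [23] #.### => .  t=0,i=8
  [22] #.##. => .  t=0,i=3
  [21] #.#.# => #  t=0,i=1
  [20] #.#.. => .  t=1,i=13
  [19] #..## => .  t=1,i=15
  [18] #..#. => #  t=0,i=13
  [17] #...# => .  t=2,i=18
  [16] #.... => #  t=0,i=16
  [15] .#### => #  t=0,i=9
  [14] .###. => #  t=1,i=1
  [13] .##.# => #  t=0,i=4
  [12] .##.. => .  t=1,i=17
  [11] .#.## => #  t=0,i=2
  [10] .#.#. => #  t=0,i=0
  [9] .#..# => #  t=1,i=14
  [8] .#... => .  t=0,i=15
  [7] ..### => #  t=1,i=0
  [6] ..##. => #  t=1,i=16
  [5] ..#.# => .  t=0,i=19
  [4] ..#.. => .  t=0,i=14
  [3] ...## => #  t=2,i=19
  [2] ...#. => .  t=0,i=18
  [1] ....# => #  t=0,i=17
  [0] ..... => #  t=4,i=10
  bits 01011101001001011110111011001011 = 1562767051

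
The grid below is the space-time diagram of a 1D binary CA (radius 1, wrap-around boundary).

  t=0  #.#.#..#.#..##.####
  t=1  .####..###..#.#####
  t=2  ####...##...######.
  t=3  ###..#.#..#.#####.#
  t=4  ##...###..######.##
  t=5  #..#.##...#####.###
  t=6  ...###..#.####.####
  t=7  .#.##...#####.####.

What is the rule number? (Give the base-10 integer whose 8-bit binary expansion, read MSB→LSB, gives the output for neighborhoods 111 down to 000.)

  [7] ### => #  t=0,i=16
  [6] ##. => .  t=0,i=0
  [5] #.# => #  t=0,i=1
  [4] #.. => .  t=0,i=5
  [3] .## => #  t=0,i=12
  [2] .#. => #  t=0,i=2
  [1] ..# => .  t=0,i=6
  [0] ... => #  t=2,i=5
  bits 10101101 = 173

173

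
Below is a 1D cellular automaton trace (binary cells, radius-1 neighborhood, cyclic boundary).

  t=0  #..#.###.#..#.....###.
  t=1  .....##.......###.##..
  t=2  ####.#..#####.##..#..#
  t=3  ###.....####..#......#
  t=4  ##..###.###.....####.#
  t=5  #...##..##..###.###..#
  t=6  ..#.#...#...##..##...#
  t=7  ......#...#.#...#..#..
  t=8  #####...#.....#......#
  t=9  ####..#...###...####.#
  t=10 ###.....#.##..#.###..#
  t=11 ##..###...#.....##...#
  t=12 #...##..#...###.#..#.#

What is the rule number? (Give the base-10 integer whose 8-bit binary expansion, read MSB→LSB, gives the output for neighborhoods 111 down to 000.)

137

  ### -> #   bit 7 = 1  t=0,i=6
  ##. -> .   bit 6 = 0  t=0,i=7
  #.# -> .   bit 5 = 0  t=0,i=4
  #.. -> .   bit 4 = 0  t=0,i=1
  .## -> #   bit 3 = 1  t=0,i=5
  .#. -> .   bit 2 = 0  t=0,i=0
  ..# -> .   bit 1 = 0  t=0,i=2
  ... -> #   bit 0 = 1  t=0,i=14
  bits 10001001 = 137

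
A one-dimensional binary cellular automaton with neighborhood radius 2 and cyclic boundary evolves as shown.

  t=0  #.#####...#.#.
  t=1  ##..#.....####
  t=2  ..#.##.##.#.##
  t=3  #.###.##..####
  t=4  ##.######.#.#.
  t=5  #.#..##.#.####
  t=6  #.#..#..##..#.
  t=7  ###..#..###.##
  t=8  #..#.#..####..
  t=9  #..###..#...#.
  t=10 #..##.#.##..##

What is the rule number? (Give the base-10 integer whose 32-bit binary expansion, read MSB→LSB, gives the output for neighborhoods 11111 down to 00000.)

2859490803

  nb #####: next=#  (t=0,i=4, bit31=1)
  nb ####.: next=.  (t=0,i=5, bit30=0)
  nb ###.#: next=#  (t=3,i=0, bit29=1)
  nb ###..: next=.  (t=0,i=6, bit28=0)
  nb ##.##: next=#  (t=2,i=6, bit27=1)
  nb ##.#.: next=.  (t=2,i=9, bit26=0)
  nb ##..#: next=#  (t=1,i=2, bit25=1)
  nb ##...: next=.  (t=0,i=7, bit24=0)
  nb #.###: next=.  (t=0,i=2, bit23=0)
  nb #.##.: next=#  (t=2,i=4, bit22=1)
  nb #.#.#: next=#  (t=0,i=0, bit21=1)
  nb #.#..: next=#  (t=5,i=2, bit20=1)
  nb #..##: next=.  (t=3,i=9, bit19=0)
  nb #..#.: next=.  (t=1,i=3, bit18=0)
  nb #...#: next=.  (t=0,i=8, bit17=0)
  nb #....: next=.  (t=1,i=6, bit16=0)
  nb .####: next=.  (t=0,i=3, bit15=0)
  nb .###.: next=#  (t=3,i=3, bit14=1)
  nb .##.#: next=.  (t=2,i=5, bit13=0)
  nb .##..: next=#  (t=2,i=13, bit12=1)
  nb .#.##: next=#  (t=0,i=1, bit11=1)
  nb .#.#.: next=#  (t=0,i=11, bit10=1)
  nb .#..#: next=.  (t=5,i=3, bit9=0)
  nb .#...: next=#  (t=1,i=5, bit8=1)
  nb ..###: next=#  (t=1,i=10, bit7=1)
  nb ..##.: next=#  (t=5,i=5, bit6=1)
  nb ..#.#: next=#  (t=0,i=10, bit5=1)
  nb ..#..: next=#  (t=1,i=4, bit4=1)
  nb ...##: next=.  (t=1,i=9, bit3=0)
  nb ...#.: next=.  (t=0,i=9, bit2=0)
  nb ....#: next=#  (t=1,i=8, bit1=1)
  nb .....: next=#  (t=1,i=7, bit0=1)
  bits 10101010011100000101110111110011 = 2859490803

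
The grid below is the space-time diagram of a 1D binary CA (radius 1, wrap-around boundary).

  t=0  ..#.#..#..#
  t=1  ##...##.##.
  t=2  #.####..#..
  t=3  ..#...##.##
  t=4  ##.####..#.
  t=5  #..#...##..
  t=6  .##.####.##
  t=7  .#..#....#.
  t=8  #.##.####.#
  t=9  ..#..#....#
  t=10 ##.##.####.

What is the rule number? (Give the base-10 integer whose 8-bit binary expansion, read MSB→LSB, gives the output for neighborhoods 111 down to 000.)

27

  nb ###: next=.  (t=2,i=3, bit7=0)
  nb ##.: next=.  (t=1,i=1, bit6=0)
  nb #.#: next=.  (t=0,i=3, bit5=0)
  nb #..: next=#  (t=0,i=0, bit4=1)
  nb .##: next=#  (t=1,i=0, bit3=1)
  nb .#.: next=.  (t=0,i=2, bit2=0)
  nb ..#: next=#  (t=0,i=1, bit1=1)
  nb ...: next=#  (t=1,i=3, bit0=1)
  bits 00011011 = 27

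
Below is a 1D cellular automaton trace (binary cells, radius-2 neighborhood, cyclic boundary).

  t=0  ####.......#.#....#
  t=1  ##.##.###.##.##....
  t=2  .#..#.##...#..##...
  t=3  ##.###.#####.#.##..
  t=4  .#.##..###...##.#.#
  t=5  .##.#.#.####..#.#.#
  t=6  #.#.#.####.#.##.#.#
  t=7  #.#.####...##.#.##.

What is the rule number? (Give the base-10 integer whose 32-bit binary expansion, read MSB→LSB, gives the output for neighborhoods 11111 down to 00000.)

2445211957

  #####|#  b31=1 t=0,i=1
  ####.|.  b30=0 t=0,i=2
  ###.#|.  b29=0 t=1,i=8
  ###..|#  b28=1 t=0,i=3
  ##.##|.  b27=0 t=1,i=2
  ##.#.|.  b26=0 t=3,i=12
  ##..#|.  b25=0 t=3,i=17
  ##...|#  b24=1 t=0,i=4
  #.###|#  b23=1 t=1,i=6
  #.##.|.  b22=0 t=1,i=3
  #.#.#|#  b21=1 t=3,i=13
  #.#..|#  b20=1 t=0,i=13
  #..##|#  b19=1 t=2,i=13
  #..#.|#  b18=1 t=2,i=3
  #...#|#  b17=1 t=2,i=9
  #....|.  b16=0 t=0,i=5
  .####|#  b15=1 t=0,i=0
  .###.|#  b14=1 t=1,i=7
  .##.#|#  b13=1 t=1,i=1
  .##..|#  b12=1 t=1,i=14
  .#.##|#  b11=1 t=2,i=5
  .#.#.|.  b10=0 t=0,i=12
  .#..#|.  b9=0 t=2,i=2
  .#...|#  b8=1 t=0,i=14
  ..###|.  b7=0 t=0,i=18
  ..##.|.  b6=0 t=1,i=0
  ..#.#|#  b5=1 t=0,i=11
  ..#..|#  b4=1 t=2,i=1
  ...##|.  b3=0 t=0,i=17
  ...#.|#  b2=1 t=0,i=10
  ....#|.  b1=0 t=0,i=9
  .....|#  b0=1 t=0,i=6
  bits 10010001101111101111100100110101 = 2445211957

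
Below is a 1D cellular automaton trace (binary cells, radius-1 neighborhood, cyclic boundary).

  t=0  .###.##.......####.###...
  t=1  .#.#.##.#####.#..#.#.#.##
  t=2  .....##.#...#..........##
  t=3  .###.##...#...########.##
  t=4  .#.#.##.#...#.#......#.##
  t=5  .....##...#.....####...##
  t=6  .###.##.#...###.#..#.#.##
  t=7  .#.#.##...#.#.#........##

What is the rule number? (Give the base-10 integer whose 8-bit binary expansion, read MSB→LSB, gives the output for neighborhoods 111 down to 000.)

  [7] ### => .  t=0,i=2
  [6] ##. => #  t=0,i=3
  [5] #.# => .  t=0,i=4
  [4] #.. => .  t=0,i=7
  [3] .## => #  t=0,i=1
  [2] .#. => .  t=1,i=1
  [1] ..# => .  t=0,i=0
  [0] ... => #  t=0,i=8
  bits 01001001 = 73

73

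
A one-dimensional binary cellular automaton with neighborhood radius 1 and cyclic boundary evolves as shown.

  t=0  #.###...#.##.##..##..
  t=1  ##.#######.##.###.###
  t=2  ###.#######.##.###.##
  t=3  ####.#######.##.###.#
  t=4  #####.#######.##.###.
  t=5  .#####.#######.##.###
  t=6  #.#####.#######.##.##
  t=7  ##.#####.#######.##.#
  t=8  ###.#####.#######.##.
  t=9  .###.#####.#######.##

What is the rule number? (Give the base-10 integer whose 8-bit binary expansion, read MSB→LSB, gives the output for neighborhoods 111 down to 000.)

  ### -> #   bit 7 = 1  t=0,i=3
  ##. -> #   bit 6 = 1  t=0,i=4
  #.# -> #   bit 5 = 1  t=0,i=1
  #.. -> #   bit 4 = 1  t=0,i=5
  .## -> .   bit 3 = 0  t=0,i=2
  .#. -> #   bit 2 = 1  t=0,i=0
  ..# -> #   bit 1 = 1  t=0,i=7
  ... -> #   bit 0 = 1  t=0,i=6
  bits 11110111 = 247

247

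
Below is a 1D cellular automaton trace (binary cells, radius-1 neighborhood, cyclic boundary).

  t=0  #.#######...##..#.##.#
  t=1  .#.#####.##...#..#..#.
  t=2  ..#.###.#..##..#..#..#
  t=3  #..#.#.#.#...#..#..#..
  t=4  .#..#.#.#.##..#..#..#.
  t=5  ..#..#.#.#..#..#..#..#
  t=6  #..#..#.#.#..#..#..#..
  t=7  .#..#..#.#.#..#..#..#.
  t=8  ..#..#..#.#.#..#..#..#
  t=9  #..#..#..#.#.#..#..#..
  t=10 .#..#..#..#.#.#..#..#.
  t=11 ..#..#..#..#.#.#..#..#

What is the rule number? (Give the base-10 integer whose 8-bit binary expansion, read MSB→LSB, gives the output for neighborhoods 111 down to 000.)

177

  ### -> #   bit 7 = 1  t=0,i=3
  ##. -> .   bit 6 = 0  t=0,i=0
  #.# -> #   bit 5 = 1  t=0,i=1
  #.. -> #   bit 4 = 1  t=0,i=9
  .## -> .   bit 3 = 0  t=0,i=2
  .#. -> .   bit 2 = 0  t=0,i=16
  ..# -> .   bit 1 = 0  t=0,i=11
  ... -> #   bit 0 = 1  t=0,i=10
  bits 10110001 = 177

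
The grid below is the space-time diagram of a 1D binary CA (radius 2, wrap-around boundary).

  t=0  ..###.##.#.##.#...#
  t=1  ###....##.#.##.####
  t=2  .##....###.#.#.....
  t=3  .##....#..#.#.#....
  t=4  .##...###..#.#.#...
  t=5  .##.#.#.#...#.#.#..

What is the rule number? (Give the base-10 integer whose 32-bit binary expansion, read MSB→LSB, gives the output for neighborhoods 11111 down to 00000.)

  #####|.  b31=0 t=1,i=0
  ####.|#  b30=1 t=1,i=1
  ###.#|.  b29=0 t=0,i=4
  ###..|#  b28=1 t=1,i=2
  ##.##|.  b27=0 t=0,i=5
  ##.#.|#  b26=1 t=0,i=8
  ##..#|.  b25=0 t=4,i=9
  ##...|.  b24=0 t=1,i=3
  #.###|.  b23=0 t=1,i=15
  #.##.|.  b22=0 t=0,i=6
  #.#.#|.  b21=0 t=0,i=9
  #.#..|.  b20=0 t=0,i=14
  #..##|#  b19=1 t=0,i=1
  #..#.|.  b18=0 t=3,i=9
  #...#|#  b17=1 t=0,i=16
  #....|.  b16=0 t=1,i=4
  .####|.  b15=0 t=1,i=16
  .###.|.  b14=0 t=0,i=3
  .##.#|#  b13=1 t=0,i=7
  .##..|#  b12=1 t=2,i=2
  .#.##|#  b11=1 t=0,i=10
  .#.#.|#  b10=1 t=2,i=12
  .#..#|#  b9=1 t=0,i=0
  .#...|#  b8=1 t=0,i=15
  ..###|#  b7=1 t=0,i=2
  ..##.|#  b6=1 t=1,i=7
  ..#.#|.  b5=0 t=3,i=10
  ..#..|#  b4=1 t=0,i=18
  ...##|.  b3=0 t=1,i=6
  ...#.|#  b2=1 t=0,i=17
  ....#|.  b1=0 t=1,i=5
  .....|.  b0=0 t=2,i=16
  bits 01010100000010100011111111010100 = 1409957844

1409957844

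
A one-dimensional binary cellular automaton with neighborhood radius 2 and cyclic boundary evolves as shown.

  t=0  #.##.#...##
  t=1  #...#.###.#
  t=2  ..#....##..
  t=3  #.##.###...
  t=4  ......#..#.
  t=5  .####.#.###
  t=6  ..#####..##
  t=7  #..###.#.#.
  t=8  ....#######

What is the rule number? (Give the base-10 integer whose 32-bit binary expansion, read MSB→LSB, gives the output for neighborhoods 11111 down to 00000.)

  [31] ##### => #  t=6,i=4
  [30] ####. => #  t=5,i=3
  [29] ###.# => #  t=0,i=0
  [28] ###.. => .  t=3,i=7
  [27] ##.## => .  t=0,i=1
  [26] ##.#. => #  t=0,i=4
  [25] ##..# => #  t=6,i=0
  [24] ##... => .  t=1,i=1
  [23] #.### => .  t=1,i=6
  [22] #.##. => .  t=0,i=2
  [21] #.#.# => #  t=5,i=6
  [20] #.#.. => .  t=0,i=5
  [19] #..## => .  t=6,i=1
  [18] #..#. => #  t=4,i=8
  [17] #...# => #  t=0,i=7
  [16] #.... => .  t=2,i=4
  [15] .#### => #  t=5,i=2
  [14] .###. => #  t=0,i=10
  [13] .##.# => .  t=0,i=3
  [12] .##.. => .  t=1,i=0
  [11] .#.## => .  t=1,i=5
  [10] .#.#. => #  t=7,i=8
  [9] .#..# => .  t=4,i=7
  [8] .#... => #  t=0,i=6
  [7] ..### => .  t=0,i=9
  [6] ..##. => #  t=2,i=7
  [5] ..#.# => .  t=1,i=4
  [4] ..#.. => #  t=2,i=2
  [3] ...## => #  t=0,i=8
  [2] ...#. => .  t=1,i=3
  [1] ....# => #  t=2,i=0
  [0] ..... => #  t=4,i=1
  bits 11100110001001101100010101011011 = 3861300571

3861300571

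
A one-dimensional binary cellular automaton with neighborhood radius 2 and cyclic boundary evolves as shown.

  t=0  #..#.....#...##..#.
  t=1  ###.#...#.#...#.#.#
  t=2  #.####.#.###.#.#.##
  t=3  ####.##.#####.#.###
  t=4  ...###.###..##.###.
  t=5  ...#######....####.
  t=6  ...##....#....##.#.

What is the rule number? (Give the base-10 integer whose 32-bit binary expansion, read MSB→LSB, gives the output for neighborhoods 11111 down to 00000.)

1020583812

  [31] ##### => .  t=3,i=0
  [30] ####. => .  t=1,i=1
  [29] ###.# => #  t=1,i=2
  [28] ###.. => #  t=4,i=9
  [27] ##.## => #  t=2,i=1
  [26] ##.#. => #  t=1,i=3
  [25] ##..# => .  t=0,i=15
  [24] ##... => .  t=4,i=18
  [23] #.### => #  t=1,i=18
  [22] #.##. => #  t=3,i=5
  [21] #.#.# => .  t=1,i=16
  [20] #.#.. => #  t=0,i=0
  [19] #..## => .  t=4,i=11
  [18] #..#. => #  t=0,i=2
  [17] #...# => .  t=0,i=11
  [16] #.... => .  t=0,i=5
  [15] .#### => #  t=1,i=0
  [14] .###. => #  t=2,i=10
  [13] .##.# => .  t=3,i=6
  [12] .##.. => #  t=0,i=14
  [11] .#.## => #  t=1,i=17
  [10] .#.#. => #  t=0,i=18
  [9] .#..# => #  t=0,i=1
  [8] .#... => #  t=0,i=4
  [7] ..### => #  t=4,i=3
  [6] ..##. => .  t=0,i=13
  [5] ..#.# => .  t=0,i=17
  [4] ..#.. => .  t=0,i=3
  [3] ...## => .  t=0,i=12
  [2] ...#. => #  t=0,i=8
  [1] ....# => .  t=0,i=7
  [0] ..... => .  t=0,i=6
  bits 00111100110101001101111110000100 = 1020583812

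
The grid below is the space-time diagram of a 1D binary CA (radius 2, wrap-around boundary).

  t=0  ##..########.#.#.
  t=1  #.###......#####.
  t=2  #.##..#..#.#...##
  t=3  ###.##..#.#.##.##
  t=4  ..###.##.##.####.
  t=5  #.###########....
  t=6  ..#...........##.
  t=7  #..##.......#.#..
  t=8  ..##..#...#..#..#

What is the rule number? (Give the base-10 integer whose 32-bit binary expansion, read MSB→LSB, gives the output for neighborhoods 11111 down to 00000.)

787441090

  nb #####: next=.  (t=0,i=6, bit31=0)
  nb ####.: next=.  (t=0,i=10, bit30=0)
  nb ###.#: next=#  (t=0,i=11, bit29=1)
  nb ###..: next=.  (t=1,i=4, bit28=0)
  nb ##.##: next=#  (t=2,i=1, bit27=1)
  nb ##.#.: next=#  (t=0,i=12, bit26=1)
  nb ##..#: next=#  (t=0,i=2, bit25=1)
  nb ##...: next=.  (t=1,i=5, bit24=0)
  nb #.###: next=#  (t=1,i=2, bit23=1)
  nb #.##.: next=#  (t=0,i=0, bit22=1)
  nb #.#.#: next=#  (t=0,i=13, bit21=1)
  nb #.#..: next=.  (t=2,i=11, bit20=0)
  nb #..##: next=#  (t=0,i=3, bit19=1)
  nb #..#.: next=#  (t=2,i=5, bit18=1)
  nb #...#: next=#  (t=2,i=13, bit17=1)
  nb #....: next=#  (t=1,i=6, bit16=1)
  nb .####: next=.  (t=0,i=5, bit15=0)
  nb .###.: next=#  (t=1,i=3, bit14=1)
  nb .##.#: next=#  (t=3,i=13, bit13=1)
  nb .##..: next=.  (t=0,i=1, bit12=0)
  nb .#.##: next=.  (t=0,i=16, bit11=0)
  nb .#.#.: next=#  (t=0,i=14, bit10=1)
  nb .#..#: next=.  (t=2,i=7, bit9=0)
  nb .#...: next=#  (t=2,i=12, bit8=1)
  nb ..###: next=#  (t=0,i=4, bit7=1)
  nb ..##.: next=#  (t=6,i=14, bit6=1)
  nb ..#.#: next=.  (t=2,i=9, bit5=0)
  nb ..#..: next=.  (t=2,i=6, bit4=0)
  nb ...##: next=.  (t=1,i=10, bit3=0)
  nb ...#.: next=.  (t=5,i=16, bit2=0)
  nb ....#: next=#  (t=1,i=9, bit1=1)
  nb .....: next=.  (t=1,i=7, bit0=0)
  bits 00101110111011110110010111000010 = 787441090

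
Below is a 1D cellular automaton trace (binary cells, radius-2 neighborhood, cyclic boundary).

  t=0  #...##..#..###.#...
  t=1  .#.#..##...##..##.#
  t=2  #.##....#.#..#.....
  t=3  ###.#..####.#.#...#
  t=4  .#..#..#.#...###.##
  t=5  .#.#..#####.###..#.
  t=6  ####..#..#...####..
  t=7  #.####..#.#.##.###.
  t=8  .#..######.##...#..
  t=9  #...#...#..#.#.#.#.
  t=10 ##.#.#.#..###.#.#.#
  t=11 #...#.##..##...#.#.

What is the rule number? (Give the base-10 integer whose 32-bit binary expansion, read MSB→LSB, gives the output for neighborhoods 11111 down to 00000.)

  ##### -> .   bit 31 = 0  t=5,i=8
  ####. -> #   bit 30 = 1  t=3,i=1
  ###.# -> .   bit 29 = 0  t=0,i=13
  ###.. -> #   bit 28 = 1  t=5,i=14
  ##.## -> .   bit 27 = 0  t=4,i=16
  ##.#. -> .   bit 26 = 0  t=0,i=14
  ##..# -> #   bit 25 = 1  t=0,i=6
  ##... -> #   bit 24 = 1  t=1,i=8
  #.### -> .   bit 23 = 0  t=5,i=12
  #.##. -> #   bit 22 = 1  t=2,i=2
  #.#.# -> .   bit 21 = 0  t=1,i=1
  #.#.. -> #   bit 20 = 1  t=0,i=15
  #..## -> .   bit 19 = 0  t=0,i=10
  #..#. -> #   bit 18 = 1  t=0,i=7
  #...# -> .   bit 17 = 0  t=0,i=2
  #.... -> .   bit 16 = 0  t=2,i=5
  .#### -> .   bit 15 = 0  t=3,i=0
  .###. -> #   bit 14 = 1  t=0,i=12
  .##.# -> .   bit 13 = 0  t=1,i=16
  .##.. -> .   bit 12 = 0  t=0,i=5
  .#.## -> #   bit 11 = 1  t=2,i=1
  .#.#. -> #   bit 10 = 1  t=1,i=0
  .#..# -> .   bit 9 = 0  t=0,i=9
  .#... -> #   bit 8 = 1  t=0,i=1
  ..### -> #   bit 7 = 1  t=0,i=11
  ..##. -> .   bit 6 = 0  t=0,i=4
  ..#.# -> #   bit 5 = 1  t=2,i=0
  ..#.. -> .   bit 4 = 0  t=0,i=0
  ...## -> #   bit 3 = 1  t=0,i=3
  ...#. -> #   bit 2 = 1  t=0,i=18
  ....# -> .   bit 1 = 0  t=2,i=6
  ..... -> .   bit 0 = 0  t=2,i=16
  bits 01010011010101000100110110101100 = 1398033836

1398033836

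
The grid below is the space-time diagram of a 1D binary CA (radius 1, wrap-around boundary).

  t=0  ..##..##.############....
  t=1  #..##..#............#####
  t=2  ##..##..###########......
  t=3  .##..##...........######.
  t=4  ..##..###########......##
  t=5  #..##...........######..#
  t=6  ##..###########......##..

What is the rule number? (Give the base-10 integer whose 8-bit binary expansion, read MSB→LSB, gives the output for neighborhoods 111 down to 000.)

  nb ###: next=.  (t=0,i=10, bit7=0)
  nb ##.: next=#  (t=0,i=3, bit6=1)
  nb #.#: next=.  (t=0,i=8, bit5=0)
  nb #..: next=#  (t=0,i=4, bit4=1)
  nb .##: next=.  (t=0,i=2, bit3=0)
  nb .#.: next=.  (t=1,i=7, bit2=0)
  nb ..#: next=.  (t=0,i=1, bit1=0)
  nb ...: next=#  (t=0,i=0, bit0=1)
  bits 01010001 = 81

81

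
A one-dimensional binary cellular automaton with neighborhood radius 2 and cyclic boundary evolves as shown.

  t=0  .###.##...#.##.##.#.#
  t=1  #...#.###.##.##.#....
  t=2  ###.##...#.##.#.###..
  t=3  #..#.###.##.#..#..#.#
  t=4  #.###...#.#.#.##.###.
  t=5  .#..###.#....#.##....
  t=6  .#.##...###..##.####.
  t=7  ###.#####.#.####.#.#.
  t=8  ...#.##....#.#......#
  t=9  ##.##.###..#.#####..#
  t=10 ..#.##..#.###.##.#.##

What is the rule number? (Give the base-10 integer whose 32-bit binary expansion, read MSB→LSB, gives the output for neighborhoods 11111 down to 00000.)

  ##### -> #   bit 31 = 1  t=7,i=6
  ####. -> .   bit 30 = 0  t=6,i=18
  ###.# -> .   bit 29 = 0  t=0,i=3
  ###.. -> #   bit 28 = 1  t=2,i=18
  ##.## -> #   bit 27 = 1  t=0,i=4
  ##.#. -> .   bit 26 = 0  t=0,i=17
  ##..# -> .   bit 25 = 0  t=2,i=19
  ##... -> #   bit 24 = 1  t=0,i=7
  #.### -> .   bit 23 = 0  t=0,i=1
  #.##. -> .   bit 22 = 0  t=0,i=5
  #.#.# -> .   bit 21 = 0  t=0,i=18
  #.#.. -> #   bit 20 = 1  t=1,i=16
  #..## -> #   bit 19 = 1  t=2,i=20
  #..#. -> #   bit 18 = 1  t=3,i=2
  #...# -> #   bit 17 = 1  t=0,i=8
  #.... -> #   bit 16 = 1  t=1,i=18
  .#### -> #   bit 15 = 1  t=6,i=17
  .###. -> .   bit 14 = 0  t=0,i=2
  .##.# -> #   bit 13 = 1  t=0,i=13
  .##.. -> #   bit 12 = 1  t=0,i=6
  .#.## -> #   bit 11 = 1  t=0,i=0
  .#.#. -> .   bit 10 = 0  t=0,i=19
  .#..# -> .   bit 9 = 0  t=3,i=13
  .#... -> #   bit 8 = 1  t=1,i=1
  ..### -> #   bit 7 = 1  t=2,i=0
  ..##. -> #   bit 6 = 1  t=6,i=13
  ..#.# -> #   bit 5 = 1  t=0,i=10
  ..#.. -> #   bit 4 = 1  t=1,i=0
  ...## -> #   bit 3 = 1  t=6,i=7
  ...#. -> .   bit 2 = 0  t=0,i=9
  ....# -> .   bit 1 = 0  t=1,i=19
  ..... -> #   bit 0 = 1  t=5,i=19
  bits 10011001000111111011100111111001 = 2568993273

2568993273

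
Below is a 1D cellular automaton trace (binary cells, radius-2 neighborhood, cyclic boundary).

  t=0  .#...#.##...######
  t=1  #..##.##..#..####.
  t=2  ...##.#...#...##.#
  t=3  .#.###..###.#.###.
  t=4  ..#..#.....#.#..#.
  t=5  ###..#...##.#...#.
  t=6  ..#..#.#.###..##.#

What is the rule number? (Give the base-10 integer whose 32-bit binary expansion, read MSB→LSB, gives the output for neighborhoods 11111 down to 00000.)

3561139286

  ##### -> #   bit 31 = 1  t=0,i=14
  ####. -> #   bit 30 = 1  t=0,i=16
  ###.# -> .   bit 29 = 0  t=0,i=17
  ###.. -> #   bit 28 = 1  t=3,i=5
  ##.## -> .   bit 27 = 0  t=1,i=5
  ##.#. -> #   bit 26 = 1  t=0,i=0
  ##..# -> .   bit 25 = 0  t=1,i=8
  ##... -> .   bit 24 = 0  t=0,i=9
  #.### -> .   bit 23 = 0  t=3,i=3
  #.##. -> #   bit 22 = 1  t=0,i=7
  #.#.# -> .   bit 21 = 0  t=3,i=12
  #.#.. -> .   bit 20 = 0  t=0,i=1
  #..## -> .   bit 19 = 0  t=1,i=2
  #..#. -> .   bit 18 = 0  t=1,i=9
  #...# -> #   bit 17 = 1  t=0,i=3
  #.... -> .   bit 16 = 0  t=4,i=7
  .#### -> #   bit 15 = 1  t=0,i=13
  .###. -> .   bit 14 = 0  t=3,i=4
  .##.# -> #   bit 13 = 1  t=1,i=4
  .##.. -> .   bit 12 = 0  t=0,i=8
  .#.## -> #   bit 11 = 1  t=0,i=6
  .#.#. -> #   bit 10 = 1  t=4,i=12
  .#..# -> .   bit 9 = 0  t=1,i=1
  .#... -> .   bit 8 = 0  t=0,i=2
  ..### -> .   bit 7 = 0  t=0,i=12
  ..##. -> #   bit 6 = 1  t=1,i=3
  ..#.# -> .   bit 5 = 0  t=0,i=5
  ..#.. -> #   bit 4 = 1  t=1,i=10
  ...## -> .   bit 3 = 0  t=0,i=11
  ...#. -> #   bit 2 = 1  t=0,i=4
  ....# -> #   bit 1 = 1  t=4,i=9
  ..... -> .   bit 0 = 0  t=4,i=8
  bits 11010100010000101010110001010110 = 3561139286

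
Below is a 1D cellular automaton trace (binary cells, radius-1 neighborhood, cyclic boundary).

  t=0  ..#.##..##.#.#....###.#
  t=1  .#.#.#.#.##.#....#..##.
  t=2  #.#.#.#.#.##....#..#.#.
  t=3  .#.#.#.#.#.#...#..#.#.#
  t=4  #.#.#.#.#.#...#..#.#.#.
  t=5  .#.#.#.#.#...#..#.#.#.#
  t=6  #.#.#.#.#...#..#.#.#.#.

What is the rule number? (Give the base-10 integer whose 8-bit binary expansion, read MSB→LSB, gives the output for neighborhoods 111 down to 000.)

  nb ###: next=.  (t=0,i=19, bit7=0)
  nb ##.: next=#  (t=0,i=5, bit6=1)
  nb #.#: next=#  (t=0,i=3, bit5=1)
  nb #..: next=.  (t=0,i=0, bit4=0)
  nb .##: next=.  (t=0,i=4, bit3=0)
  nb .#.: next=.  (t=0,i=2, bit2=0)
  nb ..#: next=#  (t=0,i=1, bit1=1)
  nb ...: next=.  (t=0,i=15, bit0=0)
  bits 01100010 = 98

98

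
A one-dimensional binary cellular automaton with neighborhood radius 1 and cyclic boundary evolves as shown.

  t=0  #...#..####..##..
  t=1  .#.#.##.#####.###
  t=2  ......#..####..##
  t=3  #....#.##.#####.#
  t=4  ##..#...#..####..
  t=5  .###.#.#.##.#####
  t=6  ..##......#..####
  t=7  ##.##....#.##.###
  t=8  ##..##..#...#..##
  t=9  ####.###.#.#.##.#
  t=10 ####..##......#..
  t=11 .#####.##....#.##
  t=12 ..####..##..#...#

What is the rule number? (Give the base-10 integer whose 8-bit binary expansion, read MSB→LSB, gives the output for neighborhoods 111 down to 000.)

  [7] ### => #  t=0,i=8
  [6] ##. => #  t=0,i=10
  [5] #.# => .  t=1,i=0
  [4] #.. => #  t=0,i=1
  [3] .## => .  t=0,i=7
  [2] .#. => .  t=0,i=0
  [1] ..# => #  t=0,i=3
  [0] ... => .  t=0,i=2
  bits 11010010 = 210

210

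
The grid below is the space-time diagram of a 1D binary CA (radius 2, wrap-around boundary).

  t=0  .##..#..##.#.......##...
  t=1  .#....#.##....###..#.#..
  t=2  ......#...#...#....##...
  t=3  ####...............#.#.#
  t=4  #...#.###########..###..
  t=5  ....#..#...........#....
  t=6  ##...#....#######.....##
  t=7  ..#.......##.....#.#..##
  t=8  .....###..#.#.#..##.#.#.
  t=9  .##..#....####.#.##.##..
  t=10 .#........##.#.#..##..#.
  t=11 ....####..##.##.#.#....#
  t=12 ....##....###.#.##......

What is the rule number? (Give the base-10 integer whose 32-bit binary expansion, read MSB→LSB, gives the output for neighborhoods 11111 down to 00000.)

  [31] ##### => .  t=3,i=1
  [30] ####. => .  t=3,i=2
  [29] ###.# => #  t=9,i=13
  [28] ###.. => .  t=1,i=16
  [27] ##.## => #  t=9,i=19
  [26] ##.#. => .  t=0,i=10
  [25] ##..# => .  t=0,i=3
  [24] ##... => #  t=0,i=21
  [23] #.### => .  t=3,i=23
  [22] #.##. => .  t=1,i=8
  [21] #.#.# => #  t=3,i=21
  [20] #.#.. => .  t=0,i=11
  [19] #..## => .  t=0,i=7
  [18] #..#. => .  t=0,i=4
  [17] #...# => .  t=1,i=23
  [16] #.... => .  t=0,i=13
  [15] .#### => #  t=3,i=0
  [14] .###. => .  t=1,i=15
  [13] .##.# => #  t=0,i=9
  [12] .##.. => .  t=0,i=2
  [11] .#.## => .  t=1,i=7
  [10] .#.#. => #  t=1,i=20
  [9] .#..# => #  t=0,i=6
  [8] .#... => .  t=0,i=12
  [7] ..### => #  t=1,i=14
  [6] ..##. => #  t=0,i=1
  [5] ..#.# => #  t=1,i=6
  [4] ..#.. => .  t=0,i=5
  [3] ...## => .  t=0,i=0
  [2] ...#. => .  t=1,i=0
  [1] ....# => .  t=0,i=17
  [0] ..... => #  t=0,i=14
  bits 00101001001000001010011011100001 = 690005729

690005729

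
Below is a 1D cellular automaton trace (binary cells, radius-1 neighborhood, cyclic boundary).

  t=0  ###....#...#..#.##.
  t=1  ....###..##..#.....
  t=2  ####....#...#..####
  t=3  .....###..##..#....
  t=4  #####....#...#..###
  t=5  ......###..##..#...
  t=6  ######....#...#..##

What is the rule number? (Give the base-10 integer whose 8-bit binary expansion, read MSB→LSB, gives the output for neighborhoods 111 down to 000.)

3

  [7] ### => .  t=0,i=1
  [6] ##. => .  t=0,i=2
  [5] #.# => .  t=0,i=15
  [4] #.. => .  t=0,i=3
  [3] .## => .  t=0,i=0
  [2] .#. => .  t=0,i=7
  [1] ..# => #  t=0,i=6
  [0] ... => #  t=0,i=4
  bits 00000011 = 3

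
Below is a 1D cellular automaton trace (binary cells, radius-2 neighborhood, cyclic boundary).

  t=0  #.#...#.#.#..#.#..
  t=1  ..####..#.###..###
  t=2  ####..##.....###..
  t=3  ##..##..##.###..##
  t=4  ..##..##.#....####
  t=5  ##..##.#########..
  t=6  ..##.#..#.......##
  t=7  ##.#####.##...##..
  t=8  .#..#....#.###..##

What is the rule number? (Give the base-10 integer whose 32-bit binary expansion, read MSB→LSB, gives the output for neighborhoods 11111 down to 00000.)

125805454

  [31] ##### => .  t=5,i=9
  [30] ####. => .  t=1,i=4
  [29] ###.# => .  t=7,i=7
  [28] ###.. => .  t=1,i=5
  [27] ##.## => .  t=3,i=10
  [26] ##.#. => #  t=4,i=8
  [25] ##..# => #  t=1,i=0
  [24] ##... => #  t=2,i=8
  [23] #.### => .  t=1,i=10
  [22] #.##. => #  t=7,i=9
  [21] #.#.# => #  t=0,i=8
  [20] #.#.. => #  t=0,i=2
  [19] #..## => #  t=1,i=1
  [18] #..#. => #  t=0,i=12
  [17] #...# => #  t=0,i=4
  [16] #.... => #  t=2,i=9
  [15] .#### => #  t=1,i=3
  [14] .###. => .  t=1,i=11
  [13] .##.# => #  t=3,i=9
  [12] .##.. => .  t=2,i=7
  [11] .#.## => .  t=1,i=9
  [10] .#.#. => .  t=0,i=1
  [9] .#..# => #  t=0,i=11
  [8] .#... => #  t=0,i=3
  [7] ..### => #  t=1,i=2
  [6] ..##. => .  t=2,i=6
  [5] ..#.# => .  t=0,i=0
  [4] ..#.. => .  t=6,i=8
  [3] ...## => #  t=2,i=12
  [2] ...#. => #  t=0,i=5
  [1] ....# => #  t=2,i=11
  [0] ..... => .  t=2,i=10
  bits 00000111011111111010001110001110 = 125805454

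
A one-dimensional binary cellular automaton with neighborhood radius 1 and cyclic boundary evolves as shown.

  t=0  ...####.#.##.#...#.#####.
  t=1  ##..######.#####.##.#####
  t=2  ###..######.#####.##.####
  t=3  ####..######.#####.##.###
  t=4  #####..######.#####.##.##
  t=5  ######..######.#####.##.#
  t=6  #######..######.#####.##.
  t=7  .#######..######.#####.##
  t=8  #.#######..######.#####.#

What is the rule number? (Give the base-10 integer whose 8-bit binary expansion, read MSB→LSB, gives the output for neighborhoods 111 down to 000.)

245

  nb ###: next=#  (t=0,i=4, bit7=1)
  nb ##.: next=#  (t=0,i=6, bit6=1)
  nb #.#: next=#  (t=0,i=7, bit5=1)
  nb #..: next=#  (t=0,i=14, bit4=1)
  nb .##: next=.  (t=0,i=3, bit3=0)
  nb .#.: next=#  (t=0,i=8, bit2=1)
  nb ..#: next=.  (t=0,i=2, bit1=0)
  nb ...: next=#  (t=0,i=0, bit0=1)
  bits 11110101 = 245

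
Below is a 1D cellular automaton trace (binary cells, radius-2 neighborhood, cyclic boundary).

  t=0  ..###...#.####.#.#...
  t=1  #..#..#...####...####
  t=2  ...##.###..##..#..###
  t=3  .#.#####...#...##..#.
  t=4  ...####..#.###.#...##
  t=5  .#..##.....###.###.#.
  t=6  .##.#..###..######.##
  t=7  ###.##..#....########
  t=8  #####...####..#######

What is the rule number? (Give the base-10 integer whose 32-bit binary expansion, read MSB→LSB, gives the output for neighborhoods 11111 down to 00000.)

3906200403

  nb #####: next=#  (t=1,i=19, bit31=1)
  nb ####.: next=#  (t=0,i=12, bit30=1)
  nb ###.#: next=#  (t=0,i=13, bit29=1)
  nb ###..: next=.  (t=0,i=4, bit28=0)
  nb ##.##: next=#  (t=2,i=5, bit27=1)
  nb ##.#.: next=.  (t=0,i=14, bit26=0)
  nb ##..#: next=.  (t=1,i=1, bit25=0)
  nb ##...: next=.  (t=0,i=5, bit24=0)
  nb #.###: next=#  (t=0,i=10, bit23=1)
  nb #.##.: next=#  (t=6,i=1, bit22=1)
  nb #.#.#: next=.  (t=0,i=15, bit21=0)
  nb #.#..: next=#  (t=0,i=17, bit20=1)
  nb #..##: next=.  (t=2,i=10, bit19=0)
  nb #..#.: next=.  (t=1,i=2, bit18=0)
  nb #...#: next=#  (t=0,i=6, bit17=1)
  nb #....: next=#  (t=0,i=19, bit16=1)
  nb .####: next=#  (t=0,i=11, bit15=1)
  nb .###.: next=#  (t=0,i=3, bit14=1)
  nb .##.#: next=#  (t=2,i=4, bit13=1)
  nb .##..: next=.  (t=2,i=12, bit12=0)
  nb .#.##: next=.  (t=0,i=9, bit11=0)
  nb .#.#.: next=.  (t=0,i=16, bit10=0)
  nb .#..#: next=#  (t=1,i=4, bit9=1)
  nb .#...: next=#  (t=0,i=18, bit8=1)
  nb ..###: next=.  (t=0,i=2, bit7=0)
  nb ..##.: next=#  (t=2,i=3, bit6=1)
  nb ..#.#: next=.  (t=0,i=8, bit5=0)
  nb ..#..: next=#  (t=1,i=3, bit4=1)
  nb ...##: next=.  (t=0,i=1, bit3=0)
  nb ...#.: next=.  (t=0,i=7, bit2=0)
  nb ....#: next=#  (t=0,i=0, bit1=1)
  nb .....: next=#  (t=0,i=20, bit0=1)
  bits 11101000110100111110001101010011 = 3906200403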